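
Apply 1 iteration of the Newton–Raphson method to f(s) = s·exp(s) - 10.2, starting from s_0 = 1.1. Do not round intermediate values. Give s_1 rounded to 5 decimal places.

f'(s) = (s + 1)·exp(s)
s_0 = 1.100000: f = -6.895417, f' = 6.308749 → s_1 = 1.100000 - (-6.895417)/(6.308749) = 2.192993

2.19299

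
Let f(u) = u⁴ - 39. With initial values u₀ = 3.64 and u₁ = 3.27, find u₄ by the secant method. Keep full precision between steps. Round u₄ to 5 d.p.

f(u_0) = 136.551900, f(u_1) = 75.338110
u_2 = 3.270000 - (75.338110)·(3.270000 - 3.640000)/(75.338110 - (136.551900)) = 2.814627; f(u_2) = 23.760076
u_3 = 2.814627 - (23.760076)·(2.814627 - 3.270000)/(23.760076 - (75.338110)) = 2.604854; f(u_3) = 7.039798
u_4 = 2.604854 - (7.039798)·(2.604854 - 2.814627)/(7.039798 - (23.760076)) = 2.516532; f(u_4) = 1.106057

2.51653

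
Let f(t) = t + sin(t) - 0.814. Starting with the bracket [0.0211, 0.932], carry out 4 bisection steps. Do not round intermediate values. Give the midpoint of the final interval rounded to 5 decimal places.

0.39115

f(0.021100) = -0.771802, f(0.932000) = 0.920814 (opposite signs)
step 1: m = 0.476550, f(m) = 0.121266 > 0 → root in [0.021100, 0.476550]
step 2: m = 0.248825, f(m) = -0.318910 < 0 → root in [0.248825, 0.476550]
step 3: m = 0.362688, f(m) = -0.096524 < 0 → root in [0.362688, 0.476550]
step 4: m = 0.419619, f(m) = 0.013031 > 0 → root in [0.362688, 0.419619]
Midpoint of [0.362688, 0.419619] = 0.391153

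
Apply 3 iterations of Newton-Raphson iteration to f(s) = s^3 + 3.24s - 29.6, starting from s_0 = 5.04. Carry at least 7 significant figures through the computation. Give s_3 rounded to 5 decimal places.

2.75457

f'(s) = 3s^2 + 3.24
s_0 = 5.040000: f = 114.753664, f' = 79.444800 → s_1 = 5.040000 - (114.753664)/(79.444800) = 3.595555
s_1 = 3.595555: f = 28.532979, f' = 42.024042 → s_2 = 3.595555 - (28.532979)/(42.024042) = 2.916587
s_2 = 2.916587: f = 4.659623, f' = 28.759435 → s_3 = 2.916587 - (4.659623)/(28.759435) = 2.754566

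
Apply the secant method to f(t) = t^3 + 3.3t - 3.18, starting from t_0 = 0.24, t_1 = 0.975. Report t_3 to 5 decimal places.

0.80205

f(t_0) = -2.374176, f(t_1) = 0.964359
t_2 = 0.975000 - (0.964359)·(0.975000 - 0.240000)/(0.964359 - (-2.374176)) = 0.762690; f(t_2) = -0.219469
t_3 = 0.762690 - (-0.219469)·(0.762690 - 0.975000)/(-0.219469 - (0.964359)) = 0.802050; f(t_3) = -0.017289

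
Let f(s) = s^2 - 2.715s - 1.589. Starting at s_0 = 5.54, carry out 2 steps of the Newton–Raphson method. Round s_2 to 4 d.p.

f'(s) = 2s - 2.715
s_0 = 5.540000: f = 14.061500, f' = 8.365000 → s_1 = 5.540000 - (14.061500)/(8.365000) = 3.859008
s_1 = 3.859008: f = 2.825735, f' = 5.003016 → s_2 = 3.859008 - (2.825735)/(5.003016) = 3.294201

3.2942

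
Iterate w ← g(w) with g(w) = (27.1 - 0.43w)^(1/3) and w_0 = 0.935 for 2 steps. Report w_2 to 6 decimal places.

2.955446

w_1 = g(0.935000) = 2.988771
w_2 = g(2.988771) = 2.955446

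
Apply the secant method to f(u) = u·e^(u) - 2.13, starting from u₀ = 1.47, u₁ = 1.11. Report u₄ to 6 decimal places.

Secant update: u_(k+1) = u_k − f(u_k)·(u_k − u_(k-1))/(f(u_k) − f(u_(k-1))).
f(u_0) = 4.263376, f(u_1) = 1.238138
u_2 = 1.110000 - (1.238138)·(1.110000 - 1.470000)/(1.238138 - (4.263376)) = 0.962663; f(u_2) = 0.390888
u_3 = 0.962663 - (0.390888)·(0.962663 - 1.110000)/(0.390888 - (1.238138)) = 0.894688; f(u_3) = 0.058917
u_4 = 0.894688 - (0.058917)·(0.894688 - 0.962663)/(0.058917 - (0.390888)) = 0.882624; f(u_4) = 0.003507

0.882624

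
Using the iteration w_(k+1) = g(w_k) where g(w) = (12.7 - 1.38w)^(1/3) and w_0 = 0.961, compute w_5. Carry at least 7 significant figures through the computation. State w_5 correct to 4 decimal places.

2.1365

w_1 = g(0.961000) = 2.248893
w_2 = g(2.248893) = 2.125061
w_3 = g(2.125061) = 2.137601
w_4 = g(2.137601) = 2.136337
w_5 = g(2.136337) = 2.136465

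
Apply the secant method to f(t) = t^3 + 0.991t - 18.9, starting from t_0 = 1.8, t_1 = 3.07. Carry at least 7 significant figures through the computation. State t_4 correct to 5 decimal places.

2.54142

f(t_0) = -11.284200, f(t_1) = 13.076813
t_2 = 3.070000 - (13.076813)·(3.070000 - 1.800000)/(13.076813 - (-11.284200)) = 2.388273; f(t_2) = -2.910870
t_3 = 2.388273 - (-2.910870)·(2.388273 - 3.070000)/(-2.910870 - (13.076813)) = 2.512395; f(t_3) = -0.551657
t_4 = 2.512395 - (-0.551657)·(2.512395 - 2.388273)/(-0.551657 - (-2.910870)) = 2.541418; f(t_4) = 0.033079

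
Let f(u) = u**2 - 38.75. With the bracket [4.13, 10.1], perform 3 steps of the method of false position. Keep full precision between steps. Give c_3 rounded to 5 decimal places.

f(4.130000) = -21.693100, f(10.100000) = 63.260000
step 1: c = 5.654462, f(c) = -6.777055 < 0 → new bracket [5.654462, 10.100000]
step 2: c = 6.084630, f(c) = -1.727281 < 0 → new bracket [6.084630, 10.100000]
step 3: c = 6.191353, f(c) = -0.417145 < 0 → new bracket [6.191353, 10.100000]

6.19135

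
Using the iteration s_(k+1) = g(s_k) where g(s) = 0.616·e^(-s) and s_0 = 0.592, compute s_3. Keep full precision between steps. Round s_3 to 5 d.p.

s_1 = g(0.592000) = 0.340783
s_2 = g(0.340783) = 0.438107
s_3 = g(0.438107) = 0.397478

0.39748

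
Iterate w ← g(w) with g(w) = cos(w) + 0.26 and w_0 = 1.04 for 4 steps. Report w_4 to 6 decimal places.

w_1 = g(1.040000) = 0.766220
w_2 = g(0.766220) = 0.980537
w_3 = g(0.980537) = 0.816577
w_4 = g(0.816577) = 0.944720

0.944720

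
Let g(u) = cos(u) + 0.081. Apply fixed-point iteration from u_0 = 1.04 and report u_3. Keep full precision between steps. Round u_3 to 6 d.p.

u_1 = g(1.040000) = 0.587220
u_2 = g(0.587220) = 0.913484
u_3 = g(0.913484) = 0.691991

0.691991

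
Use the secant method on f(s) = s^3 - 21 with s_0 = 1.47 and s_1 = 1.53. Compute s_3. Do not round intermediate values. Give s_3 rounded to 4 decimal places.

f(s_0) = -17.823477, f(s_1) = -17.418423
s_2 = 1.530000 - (-17.418423)·(1.530000 - 1.470000)/(-17.418423 - (-17.823477)) = 4.110163; f(s_2) = 48.434796
s_3 = 4.110163 - (48.434796)·(4.110163 - 1.530000)/(48.434796 - (-17.418423)) = 2.212463; f(s_3) = -10.170013

2.2125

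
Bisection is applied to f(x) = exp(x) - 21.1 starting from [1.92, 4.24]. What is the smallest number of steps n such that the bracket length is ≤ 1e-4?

Initial width b − a = 4.24 − 1.92 = 2.320000.
After n steps the width is (b−a)/2^n; need (b−a)/2^n ≤ 1e-4.
So n ≥ log₂(2.320000/1e-4) = log₂(23200.0000) ≈ 14.5018.
Hence n = 15.

15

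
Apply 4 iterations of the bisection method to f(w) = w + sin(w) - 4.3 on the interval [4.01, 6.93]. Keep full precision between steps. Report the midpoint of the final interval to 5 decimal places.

f(4.010000) = -1.053301, f(6.930000) = 3.232648 (opposite signs)
step 1: m = 5.470000, f(m) = 0.443520 > 0 → root in [4.010000, 5.470000]
step 2: m = 4.740000, f(m) = -0.559619 < 0 → root in [4.740000, 5.470000]
step 3: m = 5.105000, f(m) = -0.118913 < 0 → root in [5.105000, 5.470000]
step 4: m = 5.287500, f(m) = 0.148368 > 0 → root in [5.105000, 5.287500]
Midpoint of [5.105000, 5.287500] = 5.196250

5.19625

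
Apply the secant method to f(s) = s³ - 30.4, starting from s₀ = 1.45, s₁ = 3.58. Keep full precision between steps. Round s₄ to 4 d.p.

Secant update: s_(k+1) = s_k − f(s_k)·(s_k − s_(k-1))/(f(s_k) − f(s_(k-1))).
f(s_0) = -27.351375, f(s_1) = 15.482712
s_2 = 3.580000 - (15.482712)·(3.580000 - 1.450000)/(15.482712 - (-27.351375)) = 2.810095; f(s_2) = -8.209708
s_3 = 2.810095 - (-8.209708)·(2.810095 - 3.580000)/(-8.209708 - (15.482712)) = 3.076876; f(s_3) = -1.270695
s_4 = 3.076876 - (-1.270695)·(3.076876 - 2.810095)/(-1.270695 - (-8.209708)) = 3.125730; f(s_4) = 0.138976

3.1257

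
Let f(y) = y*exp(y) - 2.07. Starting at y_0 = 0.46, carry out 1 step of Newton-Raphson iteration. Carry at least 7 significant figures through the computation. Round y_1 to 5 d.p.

1.03997

Newton update: y ← y − f(y)/f'(y).
f'(y) = (y+1)*exp(y)
y_0 = 0.460000: f = -1.341326, f' = 2.312748 → y_1 = 0.460000 - (-1.341326)/(2.312748) = 1.039971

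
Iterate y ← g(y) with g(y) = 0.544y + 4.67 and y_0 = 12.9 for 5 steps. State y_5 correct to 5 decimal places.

10.36790

y_1 = g(12.900000) = 11.687600
y_2 = g(11.687600) = 11.028054
y_3 = g(11.028054) = 10.669262
y_4 = g(10.669262) = 10.474078
y_5 = g(10.474078) = 10.367899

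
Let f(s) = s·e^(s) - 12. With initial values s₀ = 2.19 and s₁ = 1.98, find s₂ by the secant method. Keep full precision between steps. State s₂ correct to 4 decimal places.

1.8860

f(s_0) = 7.568117, f(s_1) = 2.340631
s_2 = 1.980000 - (2.340631)·(1.980000 - 2.190000)/(2.340631 - (7.568117)) = 1.885972; f(s_2) = 0.433751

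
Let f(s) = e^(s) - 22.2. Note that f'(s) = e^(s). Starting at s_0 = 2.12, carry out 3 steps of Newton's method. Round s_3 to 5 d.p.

s_0 = 2.120000: f = -13.868863, f' = 8.331137 → s_1 = 2.120000 - (-13.868863)/(8.331137) = 3.784702
s_1 = 3.784702: f = 21.822557, f' = 44.022557 → s_2 = 3.784702 - (21.822557)/(44.022557) = 3.288989
s_2 = 3.288989: f = 4.615742, f' = 26.815742 → s_3 = 3.288989 - (4.615742)/(26.815742) = 3.116861

3.11686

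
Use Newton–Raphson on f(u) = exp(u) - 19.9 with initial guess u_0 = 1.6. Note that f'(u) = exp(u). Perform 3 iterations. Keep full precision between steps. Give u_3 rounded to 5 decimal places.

3.25313

u_0 = 1.600000: f = -14.946968, f' = 4.953032 → u_1 = 1.600000 - (-14.946968)/(4.953032) = 4.617741
u_1 = 4.617741: f = 81.364986, f' = 101.264986 → u_2 = 4.617741 - (81.364986)/(101.264986) = 3.814255
u_2 = 3.814255: f = 25.442956, f' = 45.342956 → u_3 = 3.814255 - (25.442956)/(45.342956) = 3.253132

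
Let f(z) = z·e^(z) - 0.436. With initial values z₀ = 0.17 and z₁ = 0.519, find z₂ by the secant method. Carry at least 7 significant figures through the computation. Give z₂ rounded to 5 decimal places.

0.29204

f(z_0) = -0.234498, f(z_1) = 0.436100
z_2 = 0.519000 - (0.436100)·(0.519000 - 0.170000)/(0.436100 - (-0.234498)) = 0.292040; f(z_2) = -0.044912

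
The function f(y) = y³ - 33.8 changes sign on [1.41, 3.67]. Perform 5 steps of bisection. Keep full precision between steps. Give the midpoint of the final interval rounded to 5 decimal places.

f(1.410000) = -30.996779, f(3.670000) = 15.630863 (opposite signs)
step 1: m = 2.540000, f(m) = -17.412936 < 0 → root in [2.540000, 3.670000]
step 2: m = 3.105000, f(m) = -3.864617 < 0 → root in [3.105000, 3.670000]
step 3: m = 3.387500, f(m) = 5.072092 > 0 → root in [3.105000, 3.387500]
step 4: m = 3.246250, f(m) = 0.409434 > 0 → root in [3.105000, 3.246250]
step 5: m = 3.175625, f(m) = -1.775111 < 0 → root in [3.175625, 3.246250]
Midpoint of [3.175625, 3.246250] = 3.210938

3.21094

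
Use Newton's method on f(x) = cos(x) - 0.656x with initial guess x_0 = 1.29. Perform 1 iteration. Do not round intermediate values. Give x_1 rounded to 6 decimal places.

f'(x) = -sin(x) - 0.656
x_0 = 1.290000: f = -0.569119, f' = -1.616835 → x_1 = 1.290000 - (-0.569119)/(-1.616835) = 0.938004

0.938004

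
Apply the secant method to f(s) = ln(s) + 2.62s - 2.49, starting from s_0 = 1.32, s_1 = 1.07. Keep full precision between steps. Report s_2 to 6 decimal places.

0.959864

f(s_0) = 1.246032, f(s_1) = 0.381059
s_2 = 1.070000 - (0.381059)·(1.070000 - 1.320000)/(0.381059 - (1.246032)) = 0.959864; f(s_2) = -0.016120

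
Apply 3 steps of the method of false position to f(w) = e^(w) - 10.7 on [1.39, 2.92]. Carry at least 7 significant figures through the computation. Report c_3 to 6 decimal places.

2.352192

f(1.390000) = -6.685150, f(2.920000) = 7.841287
step 1: c = 2.094115, f(c) = -2.581749 < 0 → new bracket [2.094115, 2.920000]
step 2: c = 2.298684, f(c) = -0.738939 < 0 → new bracket [2.298684, 2.920000]
step 3: c = 2.352192, f(c) = -0.191420 < 0 → new bracket [2.352192, 2.920000]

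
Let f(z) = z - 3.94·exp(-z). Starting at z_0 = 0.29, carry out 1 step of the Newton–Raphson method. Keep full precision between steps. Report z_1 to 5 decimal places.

0.96327

Newton update: z ← z − f(z)/f'(z).
f'(z) = 1 + 3.94·exp(-z)
z_0 = 0.290000: f = -2.658158, f' = 3.948158 → z_1 = 0.290000 - (-2.658158)/(3.948158) = 0.963265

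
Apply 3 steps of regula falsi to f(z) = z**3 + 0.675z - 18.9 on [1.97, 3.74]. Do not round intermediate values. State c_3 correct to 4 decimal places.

2.5527

f(1.970000) = -9.924877, f(3.740000) = 35.938124
step 1: c = 2.353033, f(c) = -4.283518 < 0 → new bracket [2.353033, 3.740000]
step 2: c = 2.500742, f(c) = -1.573087 < 0 → new bracket [2.500742, 3.740000]
step 3: c = 2.552712, f(c) = -0.542587 < 0 → new bracket [2.552712, 3.740000]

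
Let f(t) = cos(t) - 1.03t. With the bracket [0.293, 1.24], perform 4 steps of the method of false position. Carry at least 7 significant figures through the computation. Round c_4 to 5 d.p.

0.72600

f(0.293000) = 0.655592, f(1.240000) = -0.952404
step 1: c = 0.679099, f(c) = 0.078667 > 0 → new bracket [0.679099, 1.240000]
step 2: c = 0.721894, f(c) = 0.007005 > 0 → new bracket [0.721894, 1.240000]
step 3: c = 0.725677, f(c) = 0.000604 > 0 → new bracket [0.725677, 1.240000]
step 4: c = 0.726002, f(c) = 0.000052 > 0 → new bracket [0.726002, 1.240000]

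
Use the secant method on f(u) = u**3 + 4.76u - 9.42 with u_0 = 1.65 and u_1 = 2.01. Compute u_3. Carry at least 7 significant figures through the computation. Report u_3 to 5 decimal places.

f(u_0) = 2.926125, f(u_1) = 8.268201
u_2 = 2.010000 - (8.268201)·(2.010000 - 1.650000)/(8.268201 - (2.926125)) = 1.452810; f(u_2) = 0.561757
u_3 = 1.452810 - (0.561757)·(1.452810 - 2.010000)/(0.561757 - (8.268201)) = 1.412194; f(u_3) = 0.118368

1.41219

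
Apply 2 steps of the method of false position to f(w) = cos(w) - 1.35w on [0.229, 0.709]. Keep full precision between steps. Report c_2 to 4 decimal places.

0.6078

False-position update: c = (a·f(b) − b·f(a))/(f(b) − f(a)); replace the endpoint whose sign matches f(c).
f(0.229000) = 0.664744, f(0.709000) = -0.198137
step 1: c = 0.598781, f(c) = 0.017668 > 0 → new bracket [0.598781, 0.709000]
step 2: c = 0.607805, f(c) = 0.000367 > 0 → new bracket [0.607805, 0.709000]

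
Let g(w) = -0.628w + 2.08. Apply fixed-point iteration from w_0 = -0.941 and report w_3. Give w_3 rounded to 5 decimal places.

1.82714

w_1 = g(-0.941000) = 2.670948
w_2 = g(2.670948) = 0.402645
w_3 = g(0.402645) = 1.827139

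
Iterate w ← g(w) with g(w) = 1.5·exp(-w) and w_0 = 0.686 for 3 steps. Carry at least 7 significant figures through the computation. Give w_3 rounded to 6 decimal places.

w_1 = g(0.686000) = 0.755380
w_2 = g(0.755380) = 0.704748
w_3 = g(0.704748) = 0.741349

0.741349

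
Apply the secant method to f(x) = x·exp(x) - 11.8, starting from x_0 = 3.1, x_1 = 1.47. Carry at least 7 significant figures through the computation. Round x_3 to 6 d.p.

f(x_0) = 57.013649, f(x_1) = -5.406624
x_2 = 1.470000 - (-5.406624)·(1.470000 - 3.100000)/(-5.406624 - (57.013649)) = 1.611185; f(x_2) = -3.729990
x_3 = 1.611185 - (-3.729990)·(1.611185 - 1.470000)/(-3.729990 - (-5.406624)) = 1.925277; f(x_3) = 1.401722

1.925277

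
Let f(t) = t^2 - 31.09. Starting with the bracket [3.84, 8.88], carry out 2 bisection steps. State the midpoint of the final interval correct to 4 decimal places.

f(3.840000) = -16.344400, f(8.880000) = 47.764400 (opposite signs)
step 1: m = 6.360000, f(m) = 9.359600 > 0 → root in [3.840000, 6.360000]
step 2: m = 5.100000, f(m) = -5.080000 < 0 → root in [5.100000, 6.360000]
Midpoint of [5.100000, 6.360000] = 5.730000

5.7300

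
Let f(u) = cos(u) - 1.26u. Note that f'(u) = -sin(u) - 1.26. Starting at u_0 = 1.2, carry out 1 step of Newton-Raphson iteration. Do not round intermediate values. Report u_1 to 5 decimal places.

0.67554

u_0 = 1.200000: f = -1.149642, f' = -2.192039 → u_1 = 1.200000 - (-1.149642)/(-2.192039) = 0.675538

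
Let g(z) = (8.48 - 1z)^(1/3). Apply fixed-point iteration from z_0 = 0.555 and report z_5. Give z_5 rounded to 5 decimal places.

z_1 = g(0.555000) = 1.993730
z_2 = g(1.993730) = 1.864941
z_3 = g(1.864941) = 1.877203
z_4 = g(1.877203) = 1.876042
z_5 = g(1.876042) = 1.876152

1.87615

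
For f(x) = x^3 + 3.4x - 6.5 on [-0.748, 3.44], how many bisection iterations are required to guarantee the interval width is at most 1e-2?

Initial width b − a = 3.44 − -0.748 = 4.188000.
After n steps the width is (b−a)/2^n; need (b−a)/2^n ≤ 1e-2.
So n ≥ log₂(4.188000/1e-2) = log₂(418.8000) ≈ 8.7101.
Hence n = 9.

9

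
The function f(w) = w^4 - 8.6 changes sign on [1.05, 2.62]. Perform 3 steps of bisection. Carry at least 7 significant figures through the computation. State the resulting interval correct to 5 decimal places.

f(1.050000) = -7.384494, f(2.620000) = 38.519987 (opposite signs)
step 1: m = 1.835000, f(m) = 2.738204 > 0 → root in [1.050000, 1.835000]
step 2: m = 1.442500, f(m) = -4.270245 < 0 → root in [1.442500, 1.835000]
step 3: m = 1.638750, f(m) = -1.388081 < 0 → root in [1.638750, 1.835000]

[1.63875, 1.83500]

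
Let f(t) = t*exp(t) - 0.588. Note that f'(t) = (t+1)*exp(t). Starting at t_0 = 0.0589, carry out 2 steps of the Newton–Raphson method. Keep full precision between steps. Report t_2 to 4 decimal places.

t_0 = 0.058900: f = -0.525527, f' = 1.123143 → t_1 = 0.058900 - (-0.525527)/(1.123143) = 0.526807
t_1 = 0.526807: f = 0.304157, f' = 2.585674 → t_2 = 0.526807 - (0.304157)/(2.585674) = 0.409176

0.4092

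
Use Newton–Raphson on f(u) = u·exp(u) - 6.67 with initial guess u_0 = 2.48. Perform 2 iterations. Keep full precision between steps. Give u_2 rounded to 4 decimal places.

f'(u) = (u + 1)·exp(u)
u_0 = 2.480000: f = 22.944336, f' = 41.555600 → u_1 = 2.480000 - (22.944336)/(41.555600) = 1.927864
u_1 = 1.927864: f = 6.583702, f' = 20.128513 → u_2 = 1.927864 - (6.583702)/(20.128513) = 1.600781

1.6008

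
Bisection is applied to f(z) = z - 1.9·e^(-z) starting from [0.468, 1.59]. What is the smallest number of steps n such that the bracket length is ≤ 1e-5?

Initial width b − a = 1.59 − 0.468 = 1.122000.
After n steps the width is (b−a)/2^n; need (b−a)/2^n ≤ 1e-5.
So n ≥ log₂(1.122000/1e-5) = log₂(112200.0000) ≈ 16.7757.
Hence n = 17.

17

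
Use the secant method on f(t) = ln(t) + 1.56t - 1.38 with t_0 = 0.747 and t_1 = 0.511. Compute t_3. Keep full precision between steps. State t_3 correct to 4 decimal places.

0.9278

Secant update: t_(k+1) = t_k − f(t_k)·(t_k − t_(k-1))/(f(t_k) − f(t_(k-1))).
f(t_0) = -0.506370, f(t_1) = -1.254226
t_2 = 0.511000 - (-1.254226)·(0.511000 - 0.747000)/(-1.254226 - (-0.506370)) = 0.906795; f(t_2) = -0.063240
t_3 = 0.906795 - (-0.063240)·(0.906795 - 0.511000)/(-0.063240 - (-1.254226)) = 0.927811; f(t_3) = -0.007543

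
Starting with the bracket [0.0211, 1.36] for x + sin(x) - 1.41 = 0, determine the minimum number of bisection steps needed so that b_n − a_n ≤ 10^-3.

11

Initial width b − a = 1.36 − 0.0211 = 1.338900.
After n steps the width is (b−a)/2^n; need (b−a)/2^n ≤ 10^-3.
So n ≥ log₂(1.338900/10^-3) = log₂(1338.9000) ≈ 10.3868.
Hence n = 11.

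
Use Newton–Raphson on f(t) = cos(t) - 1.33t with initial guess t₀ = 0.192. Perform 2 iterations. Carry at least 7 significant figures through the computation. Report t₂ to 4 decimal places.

f'(t) = -sin(t) - 1.33
t_0 = 0.192000: f = 0.726265, f' = -1.520823 → t_1 = 0.192000 - (0.726265)/(-1.520823) = 0.669547
t_1 = 0.669547: f = -0.106395, f' = -1.950631 → t_2 = 0.669547 - (-0.106395)/(-1.950631) = 0.615003

0.6150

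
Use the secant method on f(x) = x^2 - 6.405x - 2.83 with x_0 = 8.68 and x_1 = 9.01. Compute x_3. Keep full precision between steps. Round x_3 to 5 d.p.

6.90074

Secant update: x_(k+1) = x_k − f(x_k)·(x_k − x_(k-1))/(f(x_k) − f(x_(k-1))).
f(x_0) = 16.917000, f(x_1) = 20.641050
x_2 = 9.010000 - (20.641050)·(9.010000 - 8.680000)/(20.641050 - (16.917000)) = 7.180930; f(x_2) = 2.741903
x_3 = 7.180930 - (2.741903)·(7.180930 - 9.010000)/(2.741903 - (20.641050)) = 6.900742; f(x_3) = 0.590989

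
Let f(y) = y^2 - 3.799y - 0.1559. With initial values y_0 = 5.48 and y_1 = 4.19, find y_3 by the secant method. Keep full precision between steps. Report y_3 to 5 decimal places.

Secant update: y_(k+1) = y_k − f(y_k)·(y_k − y_(k-1))/(f(y_k) − f(y_(k-1))).
f(y_0) = 9.055980, f(y_1) = 1.482390
y_2 = 4.190000 - (1.482390)·(4.190000 - 5.480000)/(1.482390 - (9.055980)) = 3.937506; f(y_2) = 0.389470
y_3 = 3.937506 - (0.389470)·(3.937506 - 4.190000)/(0.389470 - (1.482390)) = 3.847529; f(y_3) = 0.030815

3.84753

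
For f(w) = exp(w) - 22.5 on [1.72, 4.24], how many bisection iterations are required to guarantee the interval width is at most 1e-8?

Initial width b − a = 4.24 − 1.72 = 2.520000.
After n steps the width is (b−a)/2^n; need (b−a)/2^n ≤ 1e-8.
So n ≥ log₂(2.520000/1e-8) = log₂(252000000.0000) ≈ 27.9088.
Hence n = 28.

28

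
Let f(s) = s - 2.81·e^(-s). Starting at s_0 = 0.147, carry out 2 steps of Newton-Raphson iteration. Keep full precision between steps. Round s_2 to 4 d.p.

f'(s) = 1 + 2.81·e^(-s)
s_0 = 0.147000: f = -2.278856, f' = 3.425856 → s_1 = 0.147000 - (-2.278856)/(3.425856) = 0.812193
s_1 = 0.812193: f = -0.435119, f' = 2.247313 → s_2 = 0.812193 - (-0.435119)/(2.247313) = 1.005811

1.0058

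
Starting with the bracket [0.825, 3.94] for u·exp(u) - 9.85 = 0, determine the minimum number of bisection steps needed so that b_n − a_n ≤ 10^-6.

Initial width b − a = 3.94 − 0.825 = 3.115000.
After n steps the width is (b−a)/2^n; need (b−a)/2^n ≤ 10^-6.
So n ≥ log₂(3.115000/10^-6) = log₂(3115000.0000) ≈ 21.5708.
Hence n = 22.

22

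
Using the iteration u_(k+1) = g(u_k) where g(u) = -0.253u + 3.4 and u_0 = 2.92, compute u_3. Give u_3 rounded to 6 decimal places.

u_1 = g(2.920000) = 2.661240
u_2 = g(2.661240) = 2.726706
u_3 = g(2.726706) = 2.710143

2.710143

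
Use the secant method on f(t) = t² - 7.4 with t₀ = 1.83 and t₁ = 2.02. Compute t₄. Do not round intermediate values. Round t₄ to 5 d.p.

2.71962

Secant update: t_(k+1) = t_k − f(t_k)·(t_k − t_(k-1))/(f(t_k) − f(t_(k-1))).
f(t_0) = -4.051100, f(t_1) = -3.319600
t_2 = 2.020000 - (-3.319600)·(2.020000 - 1.830000)/(-3.319600 - (-4.051100)) = 2.882234; f(t_2) = 0.907271
t_3 = 2.882234 - (0.907271)·(2.882234 - 2.020000)/(0.907271 - (-3.319600)) = 2.697161; f(t_3) = -0.125324
t_4 = 2.697161 - (-0.125324)·(2.697161 - 2.882234)/(-0.125324 - (0.907271)) = 2.719623; f(t_4) = -0.003653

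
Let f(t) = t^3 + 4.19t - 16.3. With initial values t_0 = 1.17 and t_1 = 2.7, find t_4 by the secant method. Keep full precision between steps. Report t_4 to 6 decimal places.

f(t_0) = -9.796087, f(t_1) = 14.696000
t_2 = 2.700000 - (14.696000)·(2.700000 - 1.170000)/(14.696000 - (-9.796087)) = 1.781953; f(t_2) = -3.175277
t_3 = 1.781953 - (-3.175277)·(1.781953 - 2.700000)/(-3.175277 - (14.696000)) = 1.945067; f(t_3) = -0.791423
t_4 = 1.945067 - (-0.791423)·(1.945067 - 1.781953)/(-0.791423 - (-3.175277)) = 1.999220; f(t_4) = 0.067372

1.999220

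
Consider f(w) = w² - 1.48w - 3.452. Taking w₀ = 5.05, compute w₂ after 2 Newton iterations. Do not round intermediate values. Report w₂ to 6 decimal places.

2.813072

f'(w) = 2w - 1.48
w_0 = 5.050000: f = 14.576500, f' = 8.620000 → w_1 = 5.050000 - (14.576500)/(8.620000) = 3.358991
w_1 = 3.358991: f = 2.859512, f' = 5.237981 → w_2 = 3.358991 - (2.859512)/(5.237981) = 2.813072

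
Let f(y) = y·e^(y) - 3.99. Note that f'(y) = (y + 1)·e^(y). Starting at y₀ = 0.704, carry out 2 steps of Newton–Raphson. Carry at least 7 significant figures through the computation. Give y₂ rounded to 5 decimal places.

1.23988

y_0 = 0.704000: f = -2.566636, f' = 3.445188 → y_1 = 0.704000 - (-2.566636)/(3.445188) = 1.448992
y_1 = 1.448992: f = 2.180991, f' = 10.429809 → y_2 = 1.448992 - (2.180991)/(10.429809) = 1.239880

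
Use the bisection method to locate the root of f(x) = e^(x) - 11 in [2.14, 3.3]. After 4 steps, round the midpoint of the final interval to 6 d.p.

f(2.140000) = -2.500562, f(3.300000) = 16.112639 (opposite signs)
step 1: m = 2.720000, f(m) = 4.180322 > 0 → root in [2.140000, 2.720000]
step 2: m = 2.430000, f(m) = 0.358882 > 0 → root in [2.140000, 2.430000]
step 3: m = 2.285000, f(m) = -1.174314 < 0 → root in [2.285000, 2.430000]
step 4: m = 2.357500, f(m) = -0.435493 < 0 → root in [2.357500, 2.430000]
Midpoint of [2.357500, 2.430000] = 2.393750

2.393750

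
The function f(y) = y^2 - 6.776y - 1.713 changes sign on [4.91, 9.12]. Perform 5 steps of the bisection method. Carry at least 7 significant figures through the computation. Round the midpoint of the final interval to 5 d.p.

f(4.910000) = -10.875060, f(9.120000) = 19.664280 (opposite signs)
step 1: m = 7.015000, f(m) = -0.036415 < 0 → root in [7.015000, 9.120000]
step 2: m = 8.067500, f(m) = 8.706176 > 0 → root in [7.015000, 8.067500]
step 3: m = 7.541250, f(m) = 4.057942 > 0 → root in [7.015000, 7.541250]
step 4: m = 7.278125, f(m) = 1.941529 > 0 → root in [7.015000, 7.278125]
step 5: m = 7.146562, f(m) = 0.935248 > 0 → root in [7.015000, 7.146562]
Midpoint of [7.015000, 7.146562] = 7.080781

7.08078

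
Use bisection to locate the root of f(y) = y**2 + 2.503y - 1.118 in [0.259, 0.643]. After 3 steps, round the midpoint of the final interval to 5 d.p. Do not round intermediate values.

f(0.259000) = -0.402642, f(0.643000) = 0.904878 (opposite signs)
step 1: m = 0.451000, f(m) = 0.214254 > 0 → root in [0.259000, 0.451000]
step 2: m = 0.355000, f(m) = -0.103410 < 0 → root in [0.355000, 0.451000]
step 3: m = 0.403000, f(m) = 0.053118 > 0 → root in [0.355000, 0.403000]
Midpoint of [0.355000, 0.403000] = 0.379000

0.37900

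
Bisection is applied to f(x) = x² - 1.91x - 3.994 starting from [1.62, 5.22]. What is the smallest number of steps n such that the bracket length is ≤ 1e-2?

9

Initial width b − a = 5.22 − 1.62 = 3.600000.
After n steps the width is (b−a)/2^n; need (b−a)/2^n ≤ 1e-2.
So n ≥ log₂(3.600000/1e-2) = log₂(360.0000) ≈ 8.4919.
Hence n = 9.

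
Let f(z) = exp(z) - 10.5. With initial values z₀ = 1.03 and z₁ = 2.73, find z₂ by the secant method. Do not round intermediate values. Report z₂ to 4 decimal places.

2.0744

f(z_0) = -7.698934, f(z_1) = 4.832887
z_2 = 2.730000 - (4.832887)·(2.730000 - 1.030000)/(4.832887 - (-7.698934)) = 2.074396; f(z_2) = -2.540260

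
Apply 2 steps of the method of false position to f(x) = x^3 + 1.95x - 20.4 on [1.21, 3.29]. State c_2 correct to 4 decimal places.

2.3932

False-position update: c = (a·f(b) − b·f(a))/(f(b) − f(a)); replace the endpoint whose sign matches f(c).
f(1.210000) = -16.268939, f(3.290000) = 21.626789
step 1: c = 2.102961, f(c) = -6.999002 < 0 → new bracket [2.102961, 3.290000]
step 2: c = 2.393192, f(c) = -2.026592 < 0 → new bracket [2.393192, 3.290000]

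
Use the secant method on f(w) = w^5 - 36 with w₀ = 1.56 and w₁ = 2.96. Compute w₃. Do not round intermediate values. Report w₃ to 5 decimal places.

f(w_0) = -26.761042, f(w_1) = 191.226278
w_2 = 2.960000 - (191.226278)·(2.960000 - 1.560000)/(191.226278 - (-26.761042)) = 1.731870; f(w_2) = -20.419682
w_3 = 1.731870 - (-20.419682)·(1.731870 - 2.960000)/(-20.419682 - (191.226278)) = 1.850360; f(w_3) = -14.308900

1.85036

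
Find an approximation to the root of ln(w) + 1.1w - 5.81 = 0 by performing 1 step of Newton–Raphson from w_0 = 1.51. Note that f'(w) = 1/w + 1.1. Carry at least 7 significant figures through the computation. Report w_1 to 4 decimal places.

w_0 = 1.510000: f = -3.736890, f' = 1.762252 → w_1 = 1.510000 - (-3.736890)/(1.762252) = 3.630520

3.6305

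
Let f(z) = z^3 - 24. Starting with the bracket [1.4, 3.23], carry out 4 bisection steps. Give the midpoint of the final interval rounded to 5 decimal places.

f(1.400000) = -21.256000, f(3.230000) = 9.698267 (opposite signs)
step 1: m = 2.315000, f(m) = -11.593394 < 0 → root in [2.315000, 3.230000]
step 2: m = 2.772500, f(m) = -2.688468 < 0 → root in [2.772500, 3.230000]
step 3: m = 3.001250, f(m) = 3.033764 > 0 → root in [2.772500, 3.001250]
step 4: m = 2.886875, f(m) = 0.059353 > 0 → root in [2.772500, 2.886875]
Midpoint of [2.772500, 2.886875] = 2.829687

2.82969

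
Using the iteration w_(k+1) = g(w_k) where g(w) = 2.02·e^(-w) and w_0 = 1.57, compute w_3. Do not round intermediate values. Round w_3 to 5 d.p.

w_1 = g(1.570000) = 0.420251
w_2 = g(0.420251) = 1.326901
w_3 = g(1.326901) = 0.535902

0.53590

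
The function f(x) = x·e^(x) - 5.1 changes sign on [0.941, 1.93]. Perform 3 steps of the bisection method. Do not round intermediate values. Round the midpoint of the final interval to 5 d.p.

f(0.941000) = -2.688647, f(1.930000) = 8.196755 (opposite signs)
step 1: m = 1.435500, f(m) = 0.931605 > 0 → root in [0.941000, 1.435500]
step 2: m = 1.188250, f(m) = -1.200955 < 0 → root in [1.188250, 1.435500]
step 3: m = 1.311875, f(m) = -0.228838 < 0 → root in [1.311875, 1.435500]
Midpoint of [1.311875, 1.435500] = 1.373687

1.37369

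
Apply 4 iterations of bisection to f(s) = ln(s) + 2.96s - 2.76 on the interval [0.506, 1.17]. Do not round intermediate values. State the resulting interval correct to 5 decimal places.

f(0.506000) = -1.943459, f(1.170000) = 0.860204 (opposite signs)
step 1: m = 0.838000, f(m) = -0.456257 < 0 → root in [0.838000, 1.170000]
step 2: m = 1.004000, f(m) = 0.215832 > 0 → root in [0.838000, 1.004000]
step 3: m = 0.921000, f(m) = -0.116135 < 0 → root in [0.921000, 1.004000]
step 4: m = 0.962500, f(m) = 0.050779 > 0 → root in [0.921000, 0.962500]

[0.92100, 0.96250]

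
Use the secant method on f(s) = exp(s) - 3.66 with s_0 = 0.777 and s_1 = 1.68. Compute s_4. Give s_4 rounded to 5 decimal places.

f(s_0) = -1.485062, f(s_1) = 1.705556
s_2 = 1.680000 - (1.705556)·(1.680000 - 0.777000)/(1.705556 - (-1.485062)) = 1.197298; f(s_2) = -0.348841
s_3 = 1.197298 - (-0.348841)·(1.197298 - 1.680000)/(-0.348841 - (1.705556)) = 1.279262; f(s_3) = -0.066013
s_4 = 1.279262 - (-0.066013)·(1.279262 - 1.197298)/(-0.066013 - (-0.348841)) = 1.298393; f(s_4) = 0.003404

1.29839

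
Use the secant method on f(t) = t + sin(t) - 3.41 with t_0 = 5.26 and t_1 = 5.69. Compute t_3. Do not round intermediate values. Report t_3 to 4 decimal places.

4.4873

f(t_0) = 0.996229, f(t_1) = 1.720995
t_2 = 5.690000 - (1.720995)·(5.690000 - 5.260000)/(1.720995 - (0.996229)) = 4.668942; f(t_2) = 0.259886
t_3 = 4.668942 - (0.259886)·(4.668942 - 5.690000)/(0.259886 - (1.720995)) = 4.487328; f(t_3) = 0.102547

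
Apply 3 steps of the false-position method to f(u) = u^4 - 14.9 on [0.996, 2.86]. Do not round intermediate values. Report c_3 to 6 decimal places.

f(0.996000) = -13.915904, f(2.860000) = 52.005856
step 1: c = 1.389485, f(c) = -11.172515 < 0 → new bracket [1.389485, 2.860000]
step 2: c = 1.649532, f(c) = -7.496393 < 0 → new bracket [1.649532, 2.860000]
step 3: c = 1.802033, f(c) = -4.354890 < 0 → new bracket [1.802033, 2.860000]

1.802033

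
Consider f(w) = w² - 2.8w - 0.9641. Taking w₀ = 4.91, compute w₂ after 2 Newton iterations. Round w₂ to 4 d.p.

3.1590

f'(w) = 2w - 2.8
w_0 = 4.910000: f = 9.396000, f' = 7.020000 → w_1 = 4.910000 - (9.396000)/(7.020000) = 3.571538
w_1 = 3.571538: f = 1.791479, f' = 4.343077 → w_2 = 3.571538 - (1.791479)/(4.343077) = 3.159048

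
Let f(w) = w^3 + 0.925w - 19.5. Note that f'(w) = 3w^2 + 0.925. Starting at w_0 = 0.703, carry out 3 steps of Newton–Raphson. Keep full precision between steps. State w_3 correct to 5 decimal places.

3.93802

Newton update: w ← w − f(w)/f'(w).
w_0 = 0.703000: f = -18.502296, f' = 2.407627 → w_1 = 0.703000 - (-18.502296)/(2.407627) = 8.387868
w_1 = 8.387868: f = 578.398417, f' = 211.993997 → w_2 = 8.387868 - (578.398417)/(211.993997) = 5.659496
w_2 = 5.659496: f = 167.008143, f' = 97.014701 → w_3 = 5.659496 - (167.008143)/(97.014701) = 3.938024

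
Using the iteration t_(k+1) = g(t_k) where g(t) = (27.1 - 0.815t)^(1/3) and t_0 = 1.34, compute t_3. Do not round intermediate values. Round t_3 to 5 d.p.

t_1 = g(1.340000) = 2.962796
t_2 = g(2.962796) = 2.911698
t_3 = g(2.911698) = 2.913334

2.91333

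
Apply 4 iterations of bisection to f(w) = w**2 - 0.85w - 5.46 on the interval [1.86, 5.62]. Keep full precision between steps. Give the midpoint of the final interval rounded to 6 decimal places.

f(1.860000) = -3.581400, f(5.620000) = 21.347400 (opposite signs)
step 1: m = 3.740000, f(m) = 5.348600 > 0 → root in [1.860000, 3.740000]
step 2: m = 2.800000, f(m) = 0.000000 > 0 → root in [1.860000, 2.800000]
step 3: m = 2.330000, f(m) = -2.011600 < 0 → root in [2.330000, 2.800000]
step 4: m = 2.565000, f(m) = -1.061025 < 0 → root in [2.565000, 2.800000]
Midpoint of [2.565000, 2.800000] = 2.682500

2.682500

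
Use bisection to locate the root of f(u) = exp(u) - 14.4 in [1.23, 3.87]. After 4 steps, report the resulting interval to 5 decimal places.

f(1.230000) = -10.978770, f(3.870000) = 33.542386 (opposite signs)
step 1: m = 2.550000, f(m) = -1.592896 < 0 → root in [2.550000, 3.870000]
step 2: m = 3.210000, f(m) = 10.379086 > 0 → root in [2.550000, 3.210000]
step 3: m = 2.880000, f(m) = 3.414273 > 0 → root in [2.550000, 2.880000]
step 4: m = 2.715000, f(m) = 0.704610 > 0 → root in [2.550000, 2.715000]

[2.55000, 2.71500]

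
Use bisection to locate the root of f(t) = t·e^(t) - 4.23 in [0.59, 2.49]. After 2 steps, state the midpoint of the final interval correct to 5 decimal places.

1.30250

f(0.590000) = -3.165647, f(2.490000) = 25.802578 (opposite signs)
step 1: m = 1.540000, f(m) = 2.953469 > 0 → root in [0.590000, 1.540000]
step 2: m = 1.065000, f(m) = -1.140606 < 0 → root in [1.065000, 1.540000]
Midpoint of [1.065000, 1.540000] = 1.302500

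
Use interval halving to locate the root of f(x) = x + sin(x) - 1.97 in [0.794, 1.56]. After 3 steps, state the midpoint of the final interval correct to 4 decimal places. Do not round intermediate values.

f(0.794000) = -0.462837, f(1.560000) = 0.589942 (opposite signs)
step 1: m = 1.177000, f(m) = 0.130459 > 0 → root in [0.794000, 1.177000]
step 2: m = 0.985500, f(m) = -0.150952 < 0 → root in [0.985500, 1.177000]
step 3: m = 1.081250, f(m) = -0.006204 < 0 → root in [1.081250, 1.177000]
Midpoint of [1.081250, 1.177000] = 1.129125

1.1291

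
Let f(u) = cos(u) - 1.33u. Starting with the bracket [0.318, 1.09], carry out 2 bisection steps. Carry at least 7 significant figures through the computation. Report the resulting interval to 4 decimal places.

[0.5110, 0.7040]

f(0.318000) = 0.526923, f(1.090000) = -0.987215 (opposite signs)
step 1: m = 0.704000, f(m) = -0.174061 < 0 → root in [0.318000, 0.704000]
step 2: m = 0.511000, f(m) = 0.192626 > 0 → root in [0.511000, 0.704000]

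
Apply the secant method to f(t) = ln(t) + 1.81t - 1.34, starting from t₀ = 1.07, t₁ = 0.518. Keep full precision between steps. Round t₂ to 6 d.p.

0.857351

f(t_0) = 0.664359, f(t_1) = -1.060200
t_2 = 0.518000 - (-1.060200)·(0.518000 - 1.070000)/(-1.060200 - (0.664359)) = 0.857351; f(t_2) = 0.057897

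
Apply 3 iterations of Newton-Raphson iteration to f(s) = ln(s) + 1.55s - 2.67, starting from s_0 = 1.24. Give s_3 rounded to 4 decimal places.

f'(s) = 1/s + 1.55
s_0 = 1.240000: f = -0.532889, f' = 2.356452 → s_1 = 1.240000 - (-0.532889)/(2.356452) = 1.466140
s_1 = 1.466140: f = -0.014849, f' = 2.232063 → s_2 = 1.466140 - (-0.014849)/(2.232063) = 1.472793
s_2 = 1.472793: f = -0.000010, f' = 2.228982 → s_3 = 1.472793 - (-0.000010)/(2.228982) = 1.472798

1.4728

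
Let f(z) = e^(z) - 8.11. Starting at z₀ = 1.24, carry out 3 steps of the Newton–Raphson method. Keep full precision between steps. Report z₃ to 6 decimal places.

Newton update: z ← z − f(z)/f'(z).
f'(z) = e^(z)
z_0 = 1.240000: f = -4.654387, f' = 3.455613 → z_1 = 1.240000 - (-4.654387)/(3.455613) = 2.586906
z_1 = 2.586906: f = 5.178593, f' = 13.288593 → z_2 = 2.586906 - (5.178593)/(13.288593) = 2.197204
z_2 = 2.197204: f = 0.889814, f' = 8.999814 → z_3 = 2.197204 - (0.889814)/(8.999814) = 2.098334

2.098334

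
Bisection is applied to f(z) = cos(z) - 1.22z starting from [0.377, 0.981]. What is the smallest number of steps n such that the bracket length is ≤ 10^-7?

23

Initial width b − a = 0.981 − 0.377 = 0.604000.
After n steps the width is (b−a)/2^n; need (b−a)/2^n ≤ 10^-7.
So n ≥ log₂(0.604000/10^-7) = log₂(6040000.0000) ≈ 22.5261.
Hence n = 23.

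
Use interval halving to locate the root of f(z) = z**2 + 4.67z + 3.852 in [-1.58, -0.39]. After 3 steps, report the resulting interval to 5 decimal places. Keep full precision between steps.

f(-1.580000) = -1.030200, f(-0.390000) = 2.182800 (opposite signs)
step 1: m = -0.985000, f(m) = 0.222275 > 0 → root in [-1.580000, -0.985000]
step 2: m = -1.282500, f(m) = -0.492469 < 0 → root in [-1.282500, -0.985000]
step 3: m = -1.133750, f(m) = -0.157223 < 0 → root in [-1.133750, -0.985000]

[-1.13375, -0.98500]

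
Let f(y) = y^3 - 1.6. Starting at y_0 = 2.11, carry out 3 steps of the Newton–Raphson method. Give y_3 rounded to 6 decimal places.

1.174256

f'(y) = 3y^2
y_0 = 2.110000: f = 7.793931, f' = 13.356300 → y_1 = 2.110000 - (7.793931)/(13.356300) = 1.526460
y_1 = 1.526460: f = 1.956776, f' = 6.990243 → y_2 = 1.526460 - (1.956776)/(6.990243) = 1.246531
y_2 = 1.246531: f = 0.336908, f' = 4.661516 → y_3 = 1.246531 - (0.336908)/(4.661516) = 1.174256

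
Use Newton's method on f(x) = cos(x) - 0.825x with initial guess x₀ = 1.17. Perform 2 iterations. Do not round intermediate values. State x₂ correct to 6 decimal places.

f'(x) = -sin(x) - 0.825
x_0 = 1.170000: f = -0.575098, f' = -1.745751 → x_1 = 1.170000 - (-0.575098)/(-1.745751) = 0.840572
x_1 = 0.840572: f = -0.026436, f' = -1.570025 → x_2 = 0.840572 - (-0.026436)/(-1.570025) = 0.823735

0.823735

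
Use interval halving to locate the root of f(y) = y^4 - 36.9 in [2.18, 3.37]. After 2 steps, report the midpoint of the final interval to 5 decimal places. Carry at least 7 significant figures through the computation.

2.32875

f(2.180000) = -14.314694, f(3.370000) = 92.079178 (opposite signs)
step 1: m = 2.775000, f(m) = 22.399625 > 0 → root in [2.180000, 2.775000]
step 2: m = 2.477500, f(m) = 0.775121 > 0 → root in [2.180000, 2.477500]
Midpoint of [2.180000, 2.477500] = 2.328750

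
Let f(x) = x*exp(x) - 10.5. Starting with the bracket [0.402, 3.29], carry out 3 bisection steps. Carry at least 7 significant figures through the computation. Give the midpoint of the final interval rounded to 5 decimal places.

f(0.402000) = -9.899086, f(3.290000) = 77.813021 (opposite signs)
step 1: m = 1.846000, f(m) = 1.193360 > 0 → root in [0.402000, 1.846000]
step 2: m = 1.124000, f(m) = -7.041297 < 0 → root in [1.124000, 1.846000]
step 3: m = 1.485000, f(m) = -3.943776 < 0 → root in [1.485000, 1.846000]
Midpoint of [1.485000, 1.846000] = 1.665500

1.66550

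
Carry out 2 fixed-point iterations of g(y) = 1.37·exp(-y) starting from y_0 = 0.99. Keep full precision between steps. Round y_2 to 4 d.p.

y_1 = g(0.990000) = 0.509060
y_2 = g(0.509060) = 0.823453

0.8235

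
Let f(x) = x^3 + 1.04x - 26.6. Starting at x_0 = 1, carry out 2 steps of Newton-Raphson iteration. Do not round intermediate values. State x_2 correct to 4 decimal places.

f'(x) = 3x^2 + 1.04
x_0 = 1.000000: f = -24.560000, f' = 4.040000 → x_1 = 1.000000 - (-24.560000)/(4.040000) = 7.079208
x_1 = 7.079208: f = 335.538189, f' = 151.385554 → x_2 = 7.079208 - (335.538189)/(151.385554) = 4.862760

4.8628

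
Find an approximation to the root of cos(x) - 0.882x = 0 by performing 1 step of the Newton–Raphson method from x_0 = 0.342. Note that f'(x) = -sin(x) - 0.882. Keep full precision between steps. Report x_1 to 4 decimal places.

0.8681

Newton update: x ← x − f(x)/f'(x).
x_0 = 0.342000: f = 0.640442, f' = -1.217372 → x_1 = 0.342000 - (0.640442)/(-1.217372) = 0.868086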